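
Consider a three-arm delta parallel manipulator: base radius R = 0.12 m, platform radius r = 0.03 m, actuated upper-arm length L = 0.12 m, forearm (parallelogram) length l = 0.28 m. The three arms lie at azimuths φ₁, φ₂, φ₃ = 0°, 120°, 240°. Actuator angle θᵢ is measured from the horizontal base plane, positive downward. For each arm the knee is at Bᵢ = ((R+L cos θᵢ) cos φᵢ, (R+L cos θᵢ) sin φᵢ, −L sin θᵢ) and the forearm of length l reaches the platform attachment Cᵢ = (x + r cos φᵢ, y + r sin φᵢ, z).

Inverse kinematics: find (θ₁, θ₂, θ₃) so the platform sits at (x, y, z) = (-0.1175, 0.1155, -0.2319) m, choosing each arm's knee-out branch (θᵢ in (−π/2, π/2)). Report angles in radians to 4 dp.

arm 1 (φ=0.0°): x'=-0.1175, y'=0.1155
  A cos θ + B sin θ = C:  0.2075·cos θ + -0.2319·sin θ = -0.1924
  √(A²+B²)=0.3112;  θ1 = -0.8409+2.2373 ≈ 1.3965
arm 2 (φ=120.0°): x'=0.1588, y'=0.0440
  A=-0.0688, B=-0.2319, C=(l²−L²−A²−y'²−z²)/(2L)=0.0148
  √(A²+B²)=0.2419;  θ2 = -1.8591+1.5095 ≈ -0.3496
arm 3 (φ=240.0°): x'=-0.0413, y'=-0.1595
  A cos θ + B sin θ = C:  0.1313·cos θ + -0.2319·sin θ = -0.1352
  √(A²+B²)=0.2665;  θ3 = -1.0557+2.1030 ≈ 1.0473

θ₁ = 1.3965, θ₂ = -0.3496, θ₃ = 1.0473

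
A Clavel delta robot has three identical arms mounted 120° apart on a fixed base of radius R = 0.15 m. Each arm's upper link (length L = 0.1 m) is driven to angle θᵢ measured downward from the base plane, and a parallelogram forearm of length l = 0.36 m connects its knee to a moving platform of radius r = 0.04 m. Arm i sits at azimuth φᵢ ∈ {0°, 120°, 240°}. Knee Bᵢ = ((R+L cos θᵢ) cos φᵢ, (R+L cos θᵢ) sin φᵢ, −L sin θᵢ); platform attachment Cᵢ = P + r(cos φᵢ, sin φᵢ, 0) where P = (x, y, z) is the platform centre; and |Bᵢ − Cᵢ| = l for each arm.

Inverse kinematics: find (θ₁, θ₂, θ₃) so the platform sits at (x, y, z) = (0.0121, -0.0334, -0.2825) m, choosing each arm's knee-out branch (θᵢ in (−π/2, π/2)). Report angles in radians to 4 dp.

θ₁ = -0.1745, θ₂ = 0.1746, θ₃ = -0.2620

φ1=0.0° → target in arm frame (0.0121, -0.0334)
  A=0.0979, B=-0.2825, C=(l²−L²−A²−y'²−z²)/(2L)=0.1455
  √(A²+B²)=0.2990;  θ1 = -1.2372+1.0627 ≈ -0.1745
rotate P by −φ2: (-0.0350, 0.0062, -0.2825)
  A cos θ + B sin θ = C:  0.1450·cos θ + -0.2825·sin θ = 0.0937
  √(A²+B²)=0.3175;  θ2 = -1.0967+1.2713 ≈ 0.1746
arm 3 (φ=240.0°): x'=0.0229, y'=0.0272
  A cos θ + B sin θ = C:  0.0871·cos θ + -0.2825·sin θ = 0.1573
  θ3 = atan2(B,A) + arccos(C/0.2956) = -0.2620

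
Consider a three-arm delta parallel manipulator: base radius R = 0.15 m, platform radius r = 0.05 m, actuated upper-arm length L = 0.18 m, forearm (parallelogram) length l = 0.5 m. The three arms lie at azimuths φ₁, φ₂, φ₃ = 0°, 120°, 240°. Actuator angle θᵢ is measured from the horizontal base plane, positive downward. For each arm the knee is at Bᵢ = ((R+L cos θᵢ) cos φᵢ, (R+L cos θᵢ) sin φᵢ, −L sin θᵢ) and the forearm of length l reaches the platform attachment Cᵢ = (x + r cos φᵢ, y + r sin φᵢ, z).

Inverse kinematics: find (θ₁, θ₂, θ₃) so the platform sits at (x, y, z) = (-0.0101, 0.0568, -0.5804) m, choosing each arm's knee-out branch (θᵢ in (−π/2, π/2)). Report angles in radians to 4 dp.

θ₁ = 0.8728, θ₂ = 0.6985, θ₃ = 0.9601

φ1=0.0° → target in arm frame (-0.0101, 0.0568)
  e−x'=0.1101;  (l²−L²−(e−x')²−y'²−z²)/2L = -0.3739
  γ=atan2(-0.5804,0.1101)=-1.3833;  ψ=arccos(-0.6330)=2.2562;  θ1=γ+ψ≈0.8728
rotate P by −φ2: (0.0542, -0.0197, -0.5804)
  A=0.0458, B=-0.5804, C=(l²−L²−A²−y'²−z²)/(2L)=-0.3382
  θ2 = atan2(B,A) + arccos(C/0.5822) = 0.6985
arm 3 (φ=240.0°): x'=-0.0441, y'=-0.0371
  A cos θ + B sin θ = C:  0.1441·cos θ + -0.5804·sin θ = -0.3928
  γ=atan2(-0.5804,0.1441)=-1.3274;  ψ=arccos(-0.6569)=2.2875;  θ3=γ+ψ≈0.9601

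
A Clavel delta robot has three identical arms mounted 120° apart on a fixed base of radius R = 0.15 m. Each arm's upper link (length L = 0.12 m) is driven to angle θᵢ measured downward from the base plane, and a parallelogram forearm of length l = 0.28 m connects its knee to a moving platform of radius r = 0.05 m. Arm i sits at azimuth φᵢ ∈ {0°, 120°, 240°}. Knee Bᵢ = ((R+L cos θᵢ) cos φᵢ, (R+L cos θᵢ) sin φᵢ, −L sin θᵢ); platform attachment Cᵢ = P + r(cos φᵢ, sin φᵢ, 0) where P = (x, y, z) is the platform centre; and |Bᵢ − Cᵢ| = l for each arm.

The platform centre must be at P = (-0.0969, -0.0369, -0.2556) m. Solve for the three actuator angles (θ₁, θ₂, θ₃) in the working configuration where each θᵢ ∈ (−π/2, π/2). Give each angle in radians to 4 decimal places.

φ1=0.0° → target in arm frame (-0.0969, -0.0369)
  e−x'=0.1969;  (l²−L²−(e−x')²−y'²−z²)/2L = -0.1728
  θ1 = atan2(B,A) + arccos(C/0.3226) = 1.2214
φ2=120.0° → target in arm frame (0.0165, 0.1024)
  e−x'=0.0835;  (l²−L²−(e−x')²−y'²−z²)/2L = -0.0783
  γ=atan2(-0.2556,0.0835)=-1.2550;  ψ=arccos(-0.2911)=1.8661;  θ2=γ+ψ≈0.6111
rotate P by −φ3: (0.0804, -0.0655, -0.2556)
  A=0.0196, B=-0.2556, C=(l²−L²−A²−y'²−z²)/(2L)=-0.0250
  θ3 = atan2(B,A) + arccos(C/0.2563) = 0.1742

θ₁ = 1.2214, θ₂ = 0.6111, θ₃ = 0.1742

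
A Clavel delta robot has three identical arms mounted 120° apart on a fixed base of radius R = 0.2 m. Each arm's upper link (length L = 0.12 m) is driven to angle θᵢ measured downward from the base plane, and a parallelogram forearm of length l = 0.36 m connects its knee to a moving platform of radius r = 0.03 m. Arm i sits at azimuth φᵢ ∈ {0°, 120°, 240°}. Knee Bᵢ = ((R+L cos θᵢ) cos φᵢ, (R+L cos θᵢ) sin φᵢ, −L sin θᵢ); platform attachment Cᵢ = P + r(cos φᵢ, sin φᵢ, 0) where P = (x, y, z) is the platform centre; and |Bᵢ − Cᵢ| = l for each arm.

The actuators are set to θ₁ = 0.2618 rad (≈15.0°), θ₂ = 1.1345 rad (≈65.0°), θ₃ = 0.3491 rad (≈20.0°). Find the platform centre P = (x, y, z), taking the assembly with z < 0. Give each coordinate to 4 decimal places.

arm 1 at φ=0.0°: ρ1 = 0.2859;  S1 = (0.2859, 0.0000, -0.0311)
S2 = (0.2207·cos120.0°, 0.2207·sin120.0°, -0.1088) = (-0.1104, 0.1911, -0.1088)
φ3=240.0°: virtual centre (-0.1414, -0.2449, -0.0410), radius l
|S₂|²−|S₁|² = -0.0222;  |S₃|²−|S₁|² = -0.0011
plane₁₂: -0.7925x+0.3823y+-0.1554z = -0.0222
Cramer: x(z) = 0.0158-0.1172z;  y(z) = -0.0253+0.1636z
sphere 1 gives Az²+Bz+C=0 with A=1.0405, B=0.1171, C=-0.0550;  B²−4AC=0.2427;  roots -0.2930, 0.1804;  negative root z = -0.2930
x = 0.0501, y = -0.0733

(0.0501, -0.0733, -0.2930)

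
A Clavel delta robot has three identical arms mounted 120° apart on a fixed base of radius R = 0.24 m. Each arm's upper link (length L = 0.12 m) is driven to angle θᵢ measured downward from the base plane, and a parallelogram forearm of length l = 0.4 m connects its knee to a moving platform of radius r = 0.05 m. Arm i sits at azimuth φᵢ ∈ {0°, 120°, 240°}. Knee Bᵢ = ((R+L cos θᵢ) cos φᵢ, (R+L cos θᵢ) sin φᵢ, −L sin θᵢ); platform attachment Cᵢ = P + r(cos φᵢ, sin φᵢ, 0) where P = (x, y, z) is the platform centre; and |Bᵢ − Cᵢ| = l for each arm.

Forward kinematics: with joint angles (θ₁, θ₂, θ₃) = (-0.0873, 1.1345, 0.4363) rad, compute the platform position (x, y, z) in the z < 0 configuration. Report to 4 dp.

φ1=0.0°: virtual centre (0.3095, 0.0000, 0.0105), radius l
arm 2 at φ=120.0°: ρ2 = 0.2407;  S2 = (-0.1204, 0.2085, -0.1088)
S3 = (0.2988·cos240.0°, 0.2988·sin240.0°, -0.0507) = (-0.1494, -0.2587, -0.0507)
subtract pairs → two planes through P
linear system: -0.8598x+0.4169y = -0.0262−-0.2384z; -0.9178x+-0.5175y = -0.0041−-0.1223z
Cramer: x(z) = 0.0184-0.2107z;  y(z) = -0.0248+0.1373z
sphere 1 gives Az²+Bz+C=0 with A=1.0633, B=0.0950, C=-0.0745;  B²−4AC=0.3260;  roots -0.3131, 0.2238;  negative root z = -0.3131
x = 0.0844, y = -0.0678

(0.0844, -0.0678, -0.3131)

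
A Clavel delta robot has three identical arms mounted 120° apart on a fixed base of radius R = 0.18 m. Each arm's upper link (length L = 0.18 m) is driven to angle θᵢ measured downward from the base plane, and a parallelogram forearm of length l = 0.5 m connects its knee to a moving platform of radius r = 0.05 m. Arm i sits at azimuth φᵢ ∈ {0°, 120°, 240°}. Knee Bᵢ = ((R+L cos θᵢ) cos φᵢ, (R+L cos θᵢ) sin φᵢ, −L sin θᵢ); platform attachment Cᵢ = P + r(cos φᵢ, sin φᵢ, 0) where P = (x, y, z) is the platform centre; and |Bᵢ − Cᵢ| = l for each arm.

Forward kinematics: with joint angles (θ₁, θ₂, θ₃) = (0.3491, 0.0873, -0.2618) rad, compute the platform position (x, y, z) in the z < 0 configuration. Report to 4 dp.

(-0.0698, -0.0455, -0.3960)

φ1=0.0°: virtual centre (0.2991, 0.0000, -0.0616), radius l
arm 2 at φ=120.0°: ρ2 = 0.3093;  O2 = (-0.1547, 0.2679, -0.0157)
arm 3 at φ=240.0°: ρ3 = 0.3039;  O3 = (-0.1519, -0.2632, 0.0466)
|O₂|²−|O₁|² = 0.0026;  |O₃|²−|O₁|² = 0.0012
linear system: -0.9076x+0.5357y = 0.0026−0.0918z; -0.9022x+-0.5263y = 0.0012−0.2163z
Cramer: x(z) = -0.0021+0.1708z;  y(z) = 0.0013+0.1182z
into |P−O₁|² = l²: 1.0431z² + 0.0205z + -0.1554 = 0;  Δ = 0.6490;  z = -0.3960 or 0.3763 → z<0 root = -0.3960
x = -0.0698, y = -0.0455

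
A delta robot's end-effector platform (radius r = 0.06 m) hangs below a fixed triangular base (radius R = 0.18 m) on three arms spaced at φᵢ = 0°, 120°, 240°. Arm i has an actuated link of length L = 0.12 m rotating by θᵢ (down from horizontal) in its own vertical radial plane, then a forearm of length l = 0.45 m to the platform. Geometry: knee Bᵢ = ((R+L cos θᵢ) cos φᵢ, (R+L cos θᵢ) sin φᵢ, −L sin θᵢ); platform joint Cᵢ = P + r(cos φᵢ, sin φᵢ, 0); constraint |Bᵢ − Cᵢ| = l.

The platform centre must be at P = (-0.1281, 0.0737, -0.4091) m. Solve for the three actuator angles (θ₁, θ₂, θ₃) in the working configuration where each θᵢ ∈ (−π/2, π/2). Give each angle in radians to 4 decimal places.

rotate P by −φ1: (-0.1281, 0.0737, -0.4091)
  e−x'=0.2481;  (l²−L²−(e−x')²−y'²−z²)/2L = -0.1927
  γ=atan2(-0.4091,0.2481)=-1.0256;  ψ=arccos(-0.4028)=1.9853;  θ1=γ+ψ≈0.9597
arm 2 (φ=120.0°): x'=0.1279, y'=0.0741
  A cos θ + B sin θ = C:  -0.0079·cos θ + -0.4091·sin θ = 0.0633
  θ2 = atan2(B,A) + arccos(C/0.4092) = -0.1745
arm 3 (φ=240.0°): x'=0.0002, y'=-0.1478
  A cos θ + B sin θ = C:  0.1198·cos θ + -0.4091·sin θ = -0.0644
  √(A²+B²)=0.4263;  θ3 = -1.2860+1.7224 ≈ 0.4364

θ₁ = 0.9597, θ₂ = -0.1745, θ₃ = 0.4364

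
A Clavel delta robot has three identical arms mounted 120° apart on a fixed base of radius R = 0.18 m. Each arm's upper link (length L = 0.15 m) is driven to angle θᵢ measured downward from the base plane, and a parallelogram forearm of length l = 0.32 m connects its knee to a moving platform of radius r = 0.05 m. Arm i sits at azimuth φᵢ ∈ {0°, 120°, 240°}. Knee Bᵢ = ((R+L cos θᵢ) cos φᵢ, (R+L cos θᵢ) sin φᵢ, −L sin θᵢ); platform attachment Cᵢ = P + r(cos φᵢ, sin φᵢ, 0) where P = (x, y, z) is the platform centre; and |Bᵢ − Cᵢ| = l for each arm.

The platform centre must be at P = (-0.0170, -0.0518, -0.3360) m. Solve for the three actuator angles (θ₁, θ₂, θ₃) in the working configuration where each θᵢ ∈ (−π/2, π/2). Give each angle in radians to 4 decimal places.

θ₁ = 0.9601, θ₂ = 1.0470, θ₃ = 0.6110

φ1=0.0° → target in arm frame (-0.0170, -0.0518)
  A cos θ + B sin θ = C:  0.1470·cos θ + -0.3360·sin θ = -0.1910
  √(A²+B²)=0.3667;  θ1 = -1.1584+2.1184 ≈ 0.9601
arm 2 (φ=120.0°): x'=-0.0364, y'=0.0406
  e−x'=0.1664;  (l²−L²−(e−x')²−y'²−z²)/2L = -0.2077
  √(A²+B²)=0.3749;  θ2 = -1.1111+2.1581 ≈ 1.0470
rotate P by −φ3: (0.0534, 0.0112, -0.3360)
  A cos θ + B sin θ = C:  0.0766·cos θ + -0.3360·sin θ = -0.1300
  √(A²+B²)=0.3446;  θ3 = -1.3465+1.9575 ≈ 0.6110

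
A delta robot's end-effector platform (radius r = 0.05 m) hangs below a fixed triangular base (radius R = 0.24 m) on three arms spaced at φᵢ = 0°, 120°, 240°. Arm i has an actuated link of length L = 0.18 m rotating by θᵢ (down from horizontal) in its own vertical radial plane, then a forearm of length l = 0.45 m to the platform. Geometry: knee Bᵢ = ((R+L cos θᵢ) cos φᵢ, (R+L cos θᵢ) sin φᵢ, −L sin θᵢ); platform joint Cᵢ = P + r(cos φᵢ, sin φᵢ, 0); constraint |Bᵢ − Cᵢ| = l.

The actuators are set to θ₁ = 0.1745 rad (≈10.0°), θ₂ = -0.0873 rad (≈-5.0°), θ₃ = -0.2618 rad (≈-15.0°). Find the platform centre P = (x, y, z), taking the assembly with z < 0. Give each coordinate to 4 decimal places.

O1 = (0.3673·cos0.0°, 0.3673·sin0.0°, -0.0313) = (0.3673, 0.0000, -0.0313)
O2 = (0.3693·cos120.0°, 0.3693·sin120.0°, 0.0157) = (-0.1847, 0.3198, 0.0157)
arm 3 at φ=240.0°: ρ3 = 0.3639;  O3 = (-0.1819, -0.3151, 0.0466)
eliminate P² terms by subtracting sphere 1 from 2 and 3
linear system: -1.1038x+0.6397y = 0.0008−0.0939z; -1.0984x+-0.6302y = -0.0013−0.1557z
det = 1.3983;  x = 0.0002+0.1135z,  y = 0.0016+0.0491z
sphere 1 gives Az²+Bz+C=0 with A=1.0153, B=-0.0207, C=-0.0668;  B²−4AC=0.2718;  roots -0.2465, 0.2669;  negative root z = -0.2465
x = -0.0278, y = -0.0105

(-0.0278, -0.0105, -0.2465)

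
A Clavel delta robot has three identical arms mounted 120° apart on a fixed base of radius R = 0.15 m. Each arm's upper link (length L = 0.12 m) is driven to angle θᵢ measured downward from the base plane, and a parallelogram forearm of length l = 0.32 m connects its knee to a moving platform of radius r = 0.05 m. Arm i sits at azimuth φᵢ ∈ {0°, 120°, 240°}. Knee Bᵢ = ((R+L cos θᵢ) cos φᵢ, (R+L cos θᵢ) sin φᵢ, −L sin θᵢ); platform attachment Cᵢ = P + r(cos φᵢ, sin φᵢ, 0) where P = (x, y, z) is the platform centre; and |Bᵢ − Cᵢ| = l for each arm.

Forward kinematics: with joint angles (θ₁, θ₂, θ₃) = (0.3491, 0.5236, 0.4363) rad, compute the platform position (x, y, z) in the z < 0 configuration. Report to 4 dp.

φ1=0.0°: virtual centre (0.2128, 0.0000, -0.0410), radius l
centre 2 = (0.2039·cos120.0°, 0.2039·sin120.0°, -0.0600) = (-0.1020, 0.1766, -0.0600)
φ3=240.0°: virtual centre (-0.1044, -0.1808, -0.0507), radius l
subtract pairs → two planes through P
[-0.6294 0.3532 -0.0379]·P = -0.0018;  [-0.6343 -0.3616 -0.0193]·P = -0.0008
det = 0.4516;  x = 0.0020+-0.0455z,  y = -0.0014+0.0263z
sphere 1 gives Az²+Bz+C=0 with A=1.0028, B=0.1012, C=-0.0563;  B²−4AC=0.2361;  roots -0.2927, 0.1918;  negative root z = -0.2927
x = 0.0154, y = -0.0091

(0.0154, -0.0091, -0.2927)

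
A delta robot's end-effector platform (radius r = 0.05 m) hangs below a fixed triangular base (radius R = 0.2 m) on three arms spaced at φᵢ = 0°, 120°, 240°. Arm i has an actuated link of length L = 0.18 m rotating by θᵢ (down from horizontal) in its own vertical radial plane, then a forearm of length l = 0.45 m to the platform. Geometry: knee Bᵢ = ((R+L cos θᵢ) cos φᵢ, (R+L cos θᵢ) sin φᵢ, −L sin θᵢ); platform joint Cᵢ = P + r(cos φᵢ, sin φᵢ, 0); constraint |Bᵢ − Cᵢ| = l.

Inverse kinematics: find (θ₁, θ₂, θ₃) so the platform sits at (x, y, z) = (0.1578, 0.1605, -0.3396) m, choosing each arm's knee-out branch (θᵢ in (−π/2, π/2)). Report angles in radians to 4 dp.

arm 1 (φ=0.0°): x'=0.1578, y'=0.1605
  A=-0.0078, B=-0.3396, C=(l²−L²−A²−y'²−z²)/(2L)=0.0804
  θ1 = atan2(B,A) + arccos(C/0.3397) = -0.2620
arm 2 (φ=120.0°): x'=0.0601, y'=-0.2169
  e−x'=0.0899;  (l²−L²−(e−x')²−y'²−z²)/2L = -0.0010
  γ=atan2(-0.3396,0.0899)=-1.3120;  ψ=arccos(-0.0028)=1.5736;  θ2=γ+ψ≈0.2616
arm 3 (φ=240.0°): x'=-0.2179, y'=0.0564
  e−x'=0.3679;  (l²−L²−(e−x')²−y'²−z²)/2L = -0.2327
  √(A²+B²)=0.5007;  θ3 = -0.7454+2.0541 ≈ 1.3087

θ₁ = -0.2620, θ₂ = 0.2616, θ₃ = 1.3087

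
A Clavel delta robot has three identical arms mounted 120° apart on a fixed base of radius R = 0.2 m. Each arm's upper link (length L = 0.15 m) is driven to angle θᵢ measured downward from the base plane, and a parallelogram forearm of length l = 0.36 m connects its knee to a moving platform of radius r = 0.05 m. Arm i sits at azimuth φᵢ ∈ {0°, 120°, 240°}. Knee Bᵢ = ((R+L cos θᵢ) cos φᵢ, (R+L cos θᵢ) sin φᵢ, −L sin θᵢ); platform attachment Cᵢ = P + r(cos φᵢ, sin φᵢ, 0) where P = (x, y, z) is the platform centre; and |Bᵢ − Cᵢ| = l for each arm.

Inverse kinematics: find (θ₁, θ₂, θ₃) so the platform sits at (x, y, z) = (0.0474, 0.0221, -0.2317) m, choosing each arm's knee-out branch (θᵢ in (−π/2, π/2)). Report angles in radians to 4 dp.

θ₁ = -0.1748, θ₂ = 0.2616, θ₃ = 0.5238

φ1=0.0° → target in arm frame (0.0474, 0.0221)
  A cos θ + B sin θ = C:  0.1026·cos θ + -0.2317·sin θ = 0.1413
  θ1 = atan2(B,A) + arccos(C/0.2534) = -0.1748
rotate P by −φ2: (-0.0046, -0.0521, -0.2317)
  A=0.1546, B=-0.2317, C=(l²−L²−A²−y'²−z²)/(2L)=0.0894
  θ2 = atan2(B,A) + arccos(C/0.2785) = 0.2616
φ3=240.0° → target in arm frame (-0.0428, 0.0300)
  e−x'=0.1928;  (l²−L²−(e−x')²−y'²−z²)/2L = 0.0511
  γ=atan2(-0.2317,0.1928)=-0.8767;  ψ=arccos(0.1695)=1.4005;  θ3=γ+ψ≈0.5238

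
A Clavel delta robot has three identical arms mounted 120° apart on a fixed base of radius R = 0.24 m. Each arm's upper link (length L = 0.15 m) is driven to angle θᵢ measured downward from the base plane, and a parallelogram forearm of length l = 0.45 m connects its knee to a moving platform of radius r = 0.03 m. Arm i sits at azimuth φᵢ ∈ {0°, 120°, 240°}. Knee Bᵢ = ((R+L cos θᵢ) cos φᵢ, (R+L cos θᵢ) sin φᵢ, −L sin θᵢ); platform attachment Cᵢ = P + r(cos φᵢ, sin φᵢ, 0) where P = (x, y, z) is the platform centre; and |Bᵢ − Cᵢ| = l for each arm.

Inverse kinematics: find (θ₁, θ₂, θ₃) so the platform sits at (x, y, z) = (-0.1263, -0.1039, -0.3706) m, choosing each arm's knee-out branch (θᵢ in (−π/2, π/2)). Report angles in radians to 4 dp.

rotate P by −φ1: (-0.1263, -0.1039, -0.3706)
  e−x'=0.3363;  (l²−L²−(e−x')²−y'²−z²)/2L = -0.2708
  γ=atan2(-0.3706,0.3363)=-0.8339;  ψ=arccos(-0.5411)=2.1425;  θ1=γ+ψ≈1.3087
φ2=120.0° → target in arm frame (-0.0268, 0.1613)
  e−x'=0.2368;  (l²−L²−(e−x')²−y'²−z²)/2L = -0.1315
  θ2 = atan2(B,A) + arccos(C/0.4398) = 0.8724
rotate P by −φ3: (0.1531, -0.0574, -0.3706)
  A cos θ + B sin θ = C:  0.0569·cos θ + -0.3706·sin θ = 0.1204
  γ=atan2(-0.3706,0.0569)=-1.4185;  ψ=arccos(0.3211)=1.2439;  θ3=γ+ψ≈-0.1747

θ₁ = 1.3087, θ₂ = 0.8724, θ₃ = -0.1747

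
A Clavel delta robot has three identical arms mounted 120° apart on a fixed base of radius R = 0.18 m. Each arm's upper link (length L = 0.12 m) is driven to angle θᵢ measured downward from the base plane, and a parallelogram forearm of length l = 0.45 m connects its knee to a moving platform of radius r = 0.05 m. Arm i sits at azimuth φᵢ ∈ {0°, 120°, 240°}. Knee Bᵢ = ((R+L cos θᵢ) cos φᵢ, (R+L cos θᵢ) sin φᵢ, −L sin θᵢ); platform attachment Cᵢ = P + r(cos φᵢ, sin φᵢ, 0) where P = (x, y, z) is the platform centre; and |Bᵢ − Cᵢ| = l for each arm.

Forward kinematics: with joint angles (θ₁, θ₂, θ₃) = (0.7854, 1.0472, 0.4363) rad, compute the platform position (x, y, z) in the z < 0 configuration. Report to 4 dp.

centre 1 = (0.2149·cos0.0°, 0.2149·sin0.0°, -0.0849) = (0.2149, 0.0000, -0.0849)
arm 2 at φ=120.0°: ρ2 = 0.1900;  centre 2 = (-0.0950, 0.1645, -0.1039)
arm 3 at φ=240.0°: ρ3 = 0.2388;  centre 3 = (-0.1194, -0.2068, -0.0507)
|centre ₂|²−|centre ₁|² = -0.0065;  |centre ₃|²−|centre ₁|² = 0.0062
plane₁₂: -0.6197x+0.3291y+-0.0381z = -0.0065
Cramer: x(z) = 0.0013+0.0141z;  y(z) = -0.0172+0.1424z
quadratic in z: (1.0205)z²+(0.1588)z+(-0.1494)=0, √Δ=0.7969 → z ∈ {-0.4683, 0.3127}; z = -0.4683 (taking z<0)
x = -0.0053, y = -0.0838

(-0.0053, -0.0838, -0.4683)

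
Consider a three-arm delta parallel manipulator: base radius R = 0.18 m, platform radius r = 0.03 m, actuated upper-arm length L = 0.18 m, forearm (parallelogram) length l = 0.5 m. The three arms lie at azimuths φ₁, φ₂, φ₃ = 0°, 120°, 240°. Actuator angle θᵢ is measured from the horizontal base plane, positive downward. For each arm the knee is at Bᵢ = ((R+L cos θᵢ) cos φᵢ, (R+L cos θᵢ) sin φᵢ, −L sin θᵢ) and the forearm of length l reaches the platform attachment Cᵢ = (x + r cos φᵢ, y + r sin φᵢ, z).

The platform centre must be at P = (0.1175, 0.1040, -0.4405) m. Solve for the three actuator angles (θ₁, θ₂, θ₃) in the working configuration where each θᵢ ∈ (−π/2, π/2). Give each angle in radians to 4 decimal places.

φ1=0.0° → target in arm frame (0.1175, 0.1040)
  A cos θ + B sin θ = C:  0.0325·cos θ + -0.4405·sin θ = 0.0325
  θ1 = atan2(B,A) + arccos(C/0.4417) = 0.0001
arm 2 (φ=120.0°): x'=0.0313, y'=-0.1538
  A=0.1187, B=-0.4405, C=(l²−L²−A²−y'²−z²)/(2L)=-0.0394
  γ=atan2(-0.4405,0.1187)=-1.3076;  ψ=arccos(-0.0863)=1.6572;  θ2=γ+ψ≈0.3496
arm 3 (φ=240.0°): x'=-0.1488, y'=0.0498
  A=0.2988, B=-0.4405, C=(l²−L²−A²−y'²−z²)/(2L)=-0.1895
  θ3 = atan2(B,A) + arccos(C/0.5323) = 0.9600

θ₁ = 0.0001, θ₂ = 0.3496, θ₃ = 0.9600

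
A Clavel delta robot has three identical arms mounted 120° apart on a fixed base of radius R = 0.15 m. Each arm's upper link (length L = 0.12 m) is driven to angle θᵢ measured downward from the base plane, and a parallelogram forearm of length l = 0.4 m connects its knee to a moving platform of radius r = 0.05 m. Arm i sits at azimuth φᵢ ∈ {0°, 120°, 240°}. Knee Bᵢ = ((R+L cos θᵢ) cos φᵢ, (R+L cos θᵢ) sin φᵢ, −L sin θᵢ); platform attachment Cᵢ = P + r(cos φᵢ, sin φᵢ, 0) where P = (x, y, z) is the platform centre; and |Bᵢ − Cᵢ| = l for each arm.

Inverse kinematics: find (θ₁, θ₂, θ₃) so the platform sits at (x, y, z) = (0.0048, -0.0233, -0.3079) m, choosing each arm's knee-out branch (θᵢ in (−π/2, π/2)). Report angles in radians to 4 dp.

φ1=0.0° → target in arm frame (0.0048, -0.0233)
  A cos θ + B sin θ = C:  0.0952·cos θ + -0.3079·sin θ = 0.1716
  θ1 = atan2(B,A) + arccos(C/0.3223) = -0.2617
φ2=120.0° → target in arm frame (-0.0226, 0.0075)
  A cos θ + B sin θ = C:  0.1226·cos θ + -0.3079·sin θ = 0.1488
  γ=atan2(-0.3079,0.1226)=-1.1919;  ψ=arccos(0.4491)=1.1051;  θ2=γ+ψ≈-0.0868
arm 3 (φ=240.0°): x'=0.0178, y'=0.0158
  e−x'=0.0822;  (l²−L²−(e−x')²−y'²−z²)/2L = 0.1824
  θ3 = atan2(B,A) + arccos(C/0.3187) = -0.3486

θ₁ = -0.2617, θ₂ = -0.0868, θ₃ = -0.3486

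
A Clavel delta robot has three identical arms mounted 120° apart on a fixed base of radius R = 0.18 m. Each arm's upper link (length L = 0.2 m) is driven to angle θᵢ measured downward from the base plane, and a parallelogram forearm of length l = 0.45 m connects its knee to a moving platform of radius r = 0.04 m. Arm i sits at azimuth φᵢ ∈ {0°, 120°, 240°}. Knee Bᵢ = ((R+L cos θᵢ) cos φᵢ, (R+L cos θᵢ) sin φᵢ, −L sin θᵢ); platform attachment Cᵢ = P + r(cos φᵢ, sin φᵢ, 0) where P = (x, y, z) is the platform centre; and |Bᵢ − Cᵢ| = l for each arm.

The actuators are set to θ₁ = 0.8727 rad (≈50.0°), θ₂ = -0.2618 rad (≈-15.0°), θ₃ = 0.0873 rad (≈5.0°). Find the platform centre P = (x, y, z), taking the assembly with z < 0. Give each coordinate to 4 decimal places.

(-0.1472, 0.0375, -0.3212)

S1 = (0.2686·cos0.0°, 0.2686·sin0.0°, -0.1532) = (0.2686, 0.0000, -0.1532)
S2 = (0.3332·cos120.0°, 0.3332·sin120.0°, 0.0518) = (-0.1666, 0.2885, 0.0518)
φ3=240.0°: virtual centre (-0.1696, -0.2938, -0.0174), radius l
|S₂|²−|S₁|² = 0.0181;  |S₃|²−|S₁|² = 0.0198
linear system: -0.8703x+0.5771y = 0.0181−0.4100z; -0.8763x+-0.5876y = 0.0198−0.2716z
Cramer: x(z) = -0.0217+0.3909z;  y(z) = -0.0013-0.1209z
quadratic in z: (1.1674)z²+(0.0798)z+(-0.0948)=0, √Δ=0.6701 → z ∈ {-0.3212, 0.2528}; z = -0.3212 (taking z<0)
x = -0.1472, y = 0.0375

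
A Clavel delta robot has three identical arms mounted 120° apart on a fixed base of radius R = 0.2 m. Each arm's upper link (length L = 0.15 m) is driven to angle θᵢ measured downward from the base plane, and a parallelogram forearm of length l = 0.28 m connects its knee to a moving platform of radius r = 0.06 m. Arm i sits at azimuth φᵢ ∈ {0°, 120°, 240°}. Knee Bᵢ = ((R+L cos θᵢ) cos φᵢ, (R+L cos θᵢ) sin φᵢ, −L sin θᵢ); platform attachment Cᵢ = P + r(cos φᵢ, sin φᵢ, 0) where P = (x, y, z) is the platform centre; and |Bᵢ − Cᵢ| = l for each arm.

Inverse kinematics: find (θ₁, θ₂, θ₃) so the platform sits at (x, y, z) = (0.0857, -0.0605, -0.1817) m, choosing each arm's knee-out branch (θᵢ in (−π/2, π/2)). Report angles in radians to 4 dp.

rotate P by −φ1: (0.0857, -0.0605, -0.1817)
  e−x'=0.0543;  (l²−L²−(e−x')²−y'²−z²)/2L = 0.0543
  θ1 = atan2(B,A) + arccos(C/0.1896) = 0.0003
arm 2 (φ=120.0°): x'=-0.0952, y'=-0.0440
  e−x'=0.2352;  (l²−L²−(e−x')²−y'²−z²)/2L = -0.1146
  θ2 = atan2(B,A) + arccos(C/0.2972) = 1.3090
arm 3 (φ=240.0°): x'=0.0095, y'=0.1045
  e−x'=0.1305;  (l²−L²−(e−x')²−y'²−z²)/2L = -0.0168
  √(A²+B²)=0.2237;  θ3 = -0.9481+1.6461 ≈ 0.6980

θ₁ = 0.0003, θ₂ = 1.3090, θ₃ = 0.6980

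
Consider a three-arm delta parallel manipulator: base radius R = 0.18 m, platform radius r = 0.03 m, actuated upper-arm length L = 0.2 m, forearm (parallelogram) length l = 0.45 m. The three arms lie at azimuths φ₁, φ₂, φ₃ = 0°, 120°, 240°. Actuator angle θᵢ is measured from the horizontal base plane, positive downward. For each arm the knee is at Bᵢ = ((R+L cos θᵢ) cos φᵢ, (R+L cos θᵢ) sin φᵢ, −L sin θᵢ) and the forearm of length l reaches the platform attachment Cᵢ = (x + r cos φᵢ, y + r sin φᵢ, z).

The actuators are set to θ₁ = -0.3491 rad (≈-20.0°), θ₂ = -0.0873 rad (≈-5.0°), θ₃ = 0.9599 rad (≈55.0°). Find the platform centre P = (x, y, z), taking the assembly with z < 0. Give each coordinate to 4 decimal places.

arm 1 at φ=0.0°: ρ1 = 0.3379;  S1 = (0.3379, 0.0000, 0.0684)
φ2=120.0°: virtual centre (-0.1746, 0.3024, 0.0174), radius l
arm 3 at φ=240.0°: ρ3 = 0.2647;  S3 = (-0.1324, -0.2293, -0.1638)
|S₂|²−|S₁|² = 0.0034;  |S₃|²−|S₁|² = -0.0220
[-1.0251 0.6049 -0.1019]·P = 0.0034;  [-0.9406 -0.4585 -0.4645]·P = -0.0220
Cramer: x(z) = 0.0113-0.3154z;  y(z) = 0.0247-0.3660z
sphere 1 gives Az²+Bz+C=0 with A=1.2334, B=0.0511, C=-0.0905;  B²−4AC=0.4492;  roots -0.2924, 0.2510;  negative root z = -0.2924
x = 0.1035, y = 0.1318

(0.1035, 0.1318, -0.2924)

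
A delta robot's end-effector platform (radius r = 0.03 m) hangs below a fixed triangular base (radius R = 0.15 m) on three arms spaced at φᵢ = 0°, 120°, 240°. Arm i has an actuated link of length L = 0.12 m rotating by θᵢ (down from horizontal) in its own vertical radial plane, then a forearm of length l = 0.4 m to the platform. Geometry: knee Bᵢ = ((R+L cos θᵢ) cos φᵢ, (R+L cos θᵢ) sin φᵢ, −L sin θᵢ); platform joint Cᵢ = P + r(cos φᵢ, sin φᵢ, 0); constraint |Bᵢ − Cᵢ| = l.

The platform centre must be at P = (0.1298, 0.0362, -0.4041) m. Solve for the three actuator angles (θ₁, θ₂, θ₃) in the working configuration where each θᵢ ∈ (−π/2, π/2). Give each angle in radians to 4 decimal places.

φ1=0.0° → target in arm frame (0.1298, 0.0362)
  A cos θ + B sin θ = C:  -0.0098·cos θ + -0.4041·sin θ = -0.0796
  θ1 = atan2(B,A) + arccos(C/0.4042) = 0.1740
rotate P by −φ2: (-0.0335, -0.1305, -0.4041)
  e−x'=0.1535;  (l²−L²−(e−x')²−y'²−z²)/2L = -0.2429
  γ=atan2(-0.4041,0.1535)=-1.2077;  ψ=arccos(-0.5620)=2.1676;  θ2=γ+ψ≈0.9599
rotate P by −φ3: (-0.0963, 0.0943, -0.4041)
  e−x'=0.2163;  (l²−L²−(e−x')²−y'²−z²)/2L = -0.3056
  √(A²+B²)=0.4583;  θ3 = -1.0794+2.3008 ≈ 1.2214

θ₁ = 0.1740, θ₂ = 0.9599, θ₃ = 1.2214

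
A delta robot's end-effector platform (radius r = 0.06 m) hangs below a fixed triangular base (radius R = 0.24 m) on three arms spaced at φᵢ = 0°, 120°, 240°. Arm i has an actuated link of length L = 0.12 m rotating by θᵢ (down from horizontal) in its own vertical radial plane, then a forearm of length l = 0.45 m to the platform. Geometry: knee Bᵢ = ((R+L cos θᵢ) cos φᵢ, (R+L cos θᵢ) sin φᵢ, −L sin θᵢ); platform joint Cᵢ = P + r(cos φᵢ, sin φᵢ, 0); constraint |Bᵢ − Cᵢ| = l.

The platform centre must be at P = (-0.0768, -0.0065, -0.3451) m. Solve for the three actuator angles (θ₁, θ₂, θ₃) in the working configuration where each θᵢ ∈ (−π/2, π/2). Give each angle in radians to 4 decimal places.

θ₁ = 0.6105, θ₂ = -0.0878, θ₃ = -0.1745

arm 1 (φ=0.0°): x'=-0.0768, y'=-0.0065
  e−x'=0.2568;  (l²−L²−(e−x')²−y'²−z²)/2L = 0.0126
  √(A²+B²)=0.4302;  θ1 = -0.9311+1.5416 ≈ 0.6105
arm 2 (φ=120.0°): x'=0.0328, y'=0.0698
  A cos θ + B sin θ = C:  0.1472·cos θ + -0.3451·sin θ = 0.1769
  θ2 = atan2(B,A) + arccos(C/0.3752) = -0.0878
φ3=240.0° → target in arm frame (0.0440, -0.0633)
  A cos θ + B sin θ = C:  0.1360·cos θ + -0.3451·sin θ = 0.1938
  γ=atan2(-0.3451,0.1360)=-1.1955;  ψ=arccos(0.5225)=1.0210;  θ3=γ+ψ≈-0.1745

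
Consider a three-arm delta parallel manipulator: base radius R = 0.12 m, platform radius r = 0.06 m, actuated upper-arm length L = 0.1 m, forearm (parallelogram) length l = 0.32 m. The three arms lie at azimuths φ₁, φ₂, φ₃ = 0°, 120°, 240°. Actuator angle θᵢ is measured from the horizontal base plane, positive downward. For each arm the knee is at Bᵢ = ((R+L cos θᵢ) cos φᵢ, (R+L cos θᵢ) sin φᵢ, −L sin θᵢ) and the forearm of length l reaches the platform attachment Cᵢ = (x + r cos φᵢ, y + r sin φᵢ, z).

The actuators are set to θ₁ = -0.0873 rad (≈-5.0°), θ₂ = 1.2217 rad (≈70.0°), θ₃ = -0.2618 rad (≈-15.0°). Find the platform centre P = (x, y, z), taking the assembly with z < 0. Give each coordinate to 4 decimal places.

S1 = (0.1596·cos0.0°, 0.1596·sin0.0°, 0.0087) = (0.1596, 0.0000, 0.0087)
arm 2 at φ=120.0°: ρ2 = 0.0942;  S2 = (-0.0471, 0.0816, -0.0940)
S3 = (0.1566·cos240.0°, 0.1566·sin240.0°, 0.0259) = (-0.0783, -0.1356, 0.0259)
eliminate P² terms by subtracting sphere 1 from 2 and 3
[-0.4134 0.1632 -0.2054]·P = -0.0078;  [-0.4758 -0.2712 0.0343]·P = -0.0004
Cramer: x(z) = 0.0115-0.2640z;  y(z) = -0.0189+0.5897z
into |P−S₁|² = l²: 1.4175z² + 0.0385z + -0.0800 = 0;  Δ = 0.4553;  z = -0.2516 or 0.2244 → z<0 root = -0.2516
x = 0.0779, y = -0.1673

(0.0779, -0.1673, -0.2516)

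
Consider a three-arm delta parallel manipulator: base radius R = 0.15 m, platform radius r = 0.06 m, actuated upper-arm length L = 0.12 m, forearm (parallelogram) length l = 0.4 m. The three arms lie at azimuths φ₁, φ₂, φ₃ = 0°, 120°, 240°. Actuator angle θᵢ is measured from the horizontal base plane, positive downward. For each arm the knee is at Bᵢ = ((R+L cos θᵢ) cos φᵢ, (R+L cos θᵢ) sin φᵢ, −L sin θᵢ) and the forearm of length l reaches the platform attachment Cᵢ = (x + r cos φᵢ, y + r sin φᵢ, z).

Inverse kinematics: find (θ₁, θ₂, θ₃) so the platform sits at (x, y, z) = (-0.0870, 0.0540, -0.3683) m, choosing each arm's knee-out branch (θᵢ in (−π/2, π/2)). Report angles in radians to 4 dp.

θ₁ = 0.6983, θ₂ = -0.0870, θ₃ = 0.3493

φ1=0.0° → target in arm frame (-0.0870, 0.0540)
  e−x'=0.1770;  (l²−L²−(e−x')²−y'²−z²)/2L = -0.1012
  √(A²+B²)=0.4086;  θ1 = -1.1228+1.8211 ≈ 0.6983
rotate P by −φ2: (0.0903, 0.0483, -0.3683)
  A=-0.0003, B=-0.3683, C=(l²−L²−A²−y'²−z²)/(2L)=0.0317
  θ2 = atan2(B,A) + arccos(C/0.3683) = -0.0870
arm 3 (φ=240.0°): x'=-0.0033, y'=-0.1023
  e−x'=0.0933;  (l²−L²−(e−x')²−y'²−z²)/2L = -0.0384
  θ3 = atan2(B,A) + arccos(C/0.3799) = 0.3493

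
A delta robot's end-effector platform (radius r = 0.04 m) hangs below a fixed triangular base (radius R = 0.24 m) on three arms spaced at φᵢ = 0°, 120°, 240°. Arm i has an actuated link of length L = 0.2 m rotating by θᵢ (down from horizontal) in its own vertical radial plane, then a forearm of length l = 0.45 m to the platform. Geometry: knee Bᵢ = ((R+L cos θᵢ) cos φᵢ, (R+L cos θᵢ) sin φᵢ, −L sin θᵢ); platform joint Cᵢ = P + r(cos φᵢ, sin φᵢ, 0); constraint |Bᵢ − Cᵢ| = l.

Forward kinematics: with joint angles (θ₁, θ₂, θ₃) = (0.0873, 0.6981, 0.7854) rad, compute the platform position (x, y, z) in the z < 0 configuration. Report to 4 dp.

arm 1 at φ=0.0°: (R−r)+L cos θ1 = 0.3992;  S1 = (0.3992, 0.0000, -0.0174)
S2 = (0.3532·cos120.0°, 0.3532·sin120.0°, -0.1286) = (-0.1766, 0.3059, -0.1286)
arm 3 at φ=240.0°: (R−r)+L cos θ3 = 0.3414;  S3 = (-0.1707, -0.2957, -0.1414)
subtract pairs → two planes through P
linear system: -1.1517x+0.6118y = -0.0184−-0.2222z; -1.1399x+-0.5914y = -0.0231−-0.2480z
det = 1.3784;  x = 0.0182+-0.2054z,  y = 0.0041+-0.0234z
quadratic in z: (1.0427)z²+(0.1912)z+(-0.0570)=0, √Δ=0.5236 → z ∈ {-0.3428, 0.1594}; z = -0.3428 (taking z<0)
x = 0.0886, y = 0.0121

(0.0886, 0.0121, -0.3428)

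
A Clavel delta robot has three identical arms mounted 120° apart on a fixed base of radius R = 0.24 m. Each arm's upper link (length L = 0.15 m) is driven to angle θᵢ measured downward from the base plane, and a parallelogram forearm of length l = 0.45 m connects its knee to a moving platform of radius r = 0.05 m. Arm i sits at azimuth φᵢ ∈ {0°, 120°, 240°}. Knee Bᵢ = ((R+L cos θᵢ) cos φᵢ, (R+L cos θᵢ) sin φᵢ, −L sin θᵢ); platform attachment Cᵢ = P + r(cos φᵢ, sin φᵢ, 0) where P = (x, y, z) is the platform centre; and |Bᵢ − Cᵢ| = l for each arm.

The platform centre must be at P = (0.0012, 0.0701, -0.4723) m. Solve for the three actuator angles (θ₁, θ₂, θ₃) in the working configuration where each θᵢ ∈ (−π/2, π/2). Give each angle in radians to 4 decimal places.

rotate P by −φ1: (0.0012, 0.0701, -0.4723)
  A=0.1888, B=-0.4723, C=(l²−L²−A²−y'²−z²)/(2L)=-0.2788
  γ=atan2(-0.4723,0.1888)=-1.1905;  ψ=arccos(-0.5480)=2.1508;  θ1=γ+ψ≈0.9603
rotate P by −φ2: (0.0601, -0.0361, -0.4723)
  e−x'=0.1299;  (l²−L²−(e−x')²−y'²−z²)/2L = -0.2041
  θ2 = atan2(B,A) + arccos(C/0.4898) = 0.6983
rotate P by −φ3: (-0.0613, -0.0340, -0.4723)
  e−x'=0.2513;  (l²−L²−(e−x')²−y'²−z²)/2L = -0.3579
  γ=atan2(-0.4723,0.2513)=-1.0818;  ψ=arccos(-0.6690)=2.3037;  θ3=γ+ψ≈1.2219

θ₁ = 0.9603, θ₂ = 0.6983, θ₃ = 1.2219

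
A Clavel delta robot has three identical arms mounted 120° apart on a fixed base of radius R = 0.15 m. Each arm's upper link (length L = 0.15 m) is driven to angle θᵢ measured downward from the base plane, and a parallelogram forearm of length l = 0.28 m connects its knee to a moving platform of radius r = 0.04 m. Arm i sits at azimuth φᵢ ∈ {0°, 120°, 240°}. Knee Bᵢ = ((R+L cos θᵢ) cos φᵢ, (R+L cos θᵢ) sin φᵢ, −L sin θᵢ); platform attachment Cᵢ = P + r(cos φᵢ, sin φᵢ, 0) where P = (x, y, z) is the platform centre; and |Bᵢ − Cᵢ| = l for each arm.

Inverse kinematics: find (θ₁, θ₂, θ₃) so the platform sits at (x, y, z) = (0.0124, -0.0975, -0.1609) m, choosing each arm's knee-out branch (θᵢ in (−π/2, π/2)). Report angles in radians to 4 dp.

rotate P by −φ1: (0.0124, -0.0975, -0.1609)
  e−x'=0.0976;  (l²−L²−(e−x')²−y'²−z²)/2L = 0.0366
  √(A²+B²)=0.1882;  θ1 = -1.0255+1.3751 ≈ 0.3495
rotate P by −φ2: (-0.0906, 0.0380, -0.1609)
  A cos θ + B sin θ = C:  0.2006·cos θ + -0.1609·sin θ = -0.0390
  √(A²+B²)=0.2572;  θ2 = -0.6759+1.7229 ≈ 1.0470
rotate P by −φ3: (0.0782, 0.0595, -0.1609)
  A cos θ + B sin θ = C:  0.0318·cos θ + -0.1609·sin θ = 0.0849
  γ=atan2(-0.1609,0.0318)=-1.3759;  ψ=arccos(0.5175)=1.0268;  θ3=γ+ψ≈-0.3491

θ₁ = 0.3495, θ₂ = 1.0470, θ₃ = -0.3491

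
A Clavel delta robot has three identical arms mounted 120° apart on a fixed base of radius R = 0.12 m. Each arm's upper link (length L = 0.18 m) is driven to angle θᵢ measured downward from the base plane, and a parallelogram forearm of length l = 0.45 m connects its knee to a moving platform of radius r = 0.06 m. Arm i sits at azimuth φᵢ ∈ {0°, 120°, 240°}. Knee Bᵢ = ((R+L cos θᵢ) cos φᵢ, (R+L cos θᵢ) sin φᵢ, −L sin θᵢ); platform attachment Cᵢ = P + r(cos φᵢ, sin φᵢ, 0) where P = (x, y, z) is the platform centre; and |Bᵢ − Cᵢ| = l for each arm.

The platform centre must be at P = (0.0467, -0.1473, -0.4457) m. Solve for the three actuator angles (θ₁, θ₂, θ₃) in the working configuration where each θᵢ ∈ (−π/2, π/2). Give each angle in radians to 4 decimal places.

θ₁ = 0.3494, θ₂ = 0.8728, θ₃ = 0.1744

φ1=0.0° → target in arm frame (0.0467, -0.1473)
  A cos θ + B sin θ = C:  0.0133·cos θ + -0.4457·sin θ = -0.1401
  γ=atan2(-0.4457,0.0133)=-1.5410;  ψ=arccos(-0.3141)=1.8903;  θ1=γ+ψ≈0.3494
rotate P by −φ2: (-0.1509, 0.0332, -0.4457)
  e−x'=0.2109;  (l²−L²−(e−x')²−y'²−z²)/2L = -0.2059
  θ2 = atan2(B,A) + arccos(C/0.4931) = 0.8728
φ3=240.0° → target in arm frame (0.1042, 0.1141)
  A cos θ + B sin θ = C:  -0.0442·cos θ + -0.4457·sin θ = -0.1209
  √(A²+B²)=0.4479;  θ3 = -1.6697+1.8441 ≈ 0.1744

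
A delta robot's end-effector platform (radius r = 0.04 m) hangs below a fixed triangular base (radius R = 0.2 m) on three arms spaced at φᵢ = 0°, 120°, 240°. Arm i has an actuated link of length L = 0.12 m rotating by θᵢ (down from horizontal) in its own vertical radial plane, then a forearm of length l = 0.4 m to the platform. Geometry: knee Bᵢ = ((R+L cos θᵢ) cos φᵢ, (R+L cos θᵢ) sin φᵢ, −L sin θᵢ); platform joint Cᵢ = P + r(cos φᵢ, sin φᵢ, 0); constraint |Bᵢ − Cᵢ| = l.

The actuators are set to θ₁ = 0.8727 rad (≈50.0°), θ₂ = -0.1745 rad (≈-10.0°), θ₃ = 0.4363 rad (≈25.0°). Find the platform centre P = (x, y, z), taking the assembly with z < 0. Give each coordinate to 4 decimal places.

arm 1 at φ=0.0°: (R−r)+L cos θ1 = 0.2371;  S1 = (0.2371, 0.0000, -0.0919)
S2 = (0.2782·cos120.0°, 0.2782·sin120.0°, 0.0208) = (-0.1391, 0.2409, 0.0208)
S3 = (0.2688·cos240.0°, 0.2688·sin240.0°, -0.0507) = (-0.1344, -0.2328, -0.0507)
|S₂|²−|S₁|² = 0.0131;  |S₃|²−|S₁|² = 0.0101
plane₁₂: -0.7524x+0.4818y+0.2255z = 0.0131
det = 0.7083;  x = -0.0155+0.2043z,  y = 0.0030+-0.1490z
quadratic in z: (1.0639)z²+(0.0797)z+(-0.0877)=0, √Δ=0.6161 → z ∈ {-0.3270, 0.2521}; z = -0.3270 (taking z<0)
x = -0.0823, y = 0.0518

(-0.0823, 0.0518, -0.3270)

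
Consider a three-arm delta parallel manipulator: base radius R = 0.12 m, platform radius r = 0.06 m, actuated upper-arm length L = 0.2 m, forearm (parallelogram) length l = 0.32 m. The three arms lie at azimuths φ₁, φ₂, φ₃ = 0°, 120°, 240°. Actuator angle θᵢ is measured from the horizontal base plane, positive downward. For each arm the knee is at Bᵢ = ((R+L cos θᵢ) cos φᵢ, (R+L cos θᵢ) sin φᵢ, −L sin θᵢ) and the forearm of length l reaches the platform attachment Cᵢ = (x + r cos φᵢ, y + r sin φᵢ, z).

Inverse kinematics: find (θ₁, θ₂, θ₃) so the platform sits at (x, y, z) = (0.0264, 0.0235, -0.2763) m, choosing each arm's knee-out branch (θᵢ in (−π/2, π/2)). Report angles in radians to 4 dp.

φ1=0.0° → target in arm frame (0.0264, 0.0235)
  A=0.0336, B=-0.2763, C=(l²−L²−A²−y'²−z²)/(2L)=-0.0391
  √(A²+B²)=0.2783;  θ1 = -1.4498+1.7116 ≈ 0.2618
φ2=120.0° → target in arm frame (0.0072, -0.0346)
  e−x'=0.0528;  (l²−L²−(e−x')²−y'²−z²)/2L = -0.0448
  √(A²+B²)=0.2813;  θ2 = -1.3818+1.7308 ≈ 0.3490
rotate P by −φ3: (-0.0336, 0.0111, -0.2763)
  e−x'=0.0936;  (l²−L²−(e−x')²−y'²−z²)/2L = -0.0570
  θ3 = atan2(B,A) + arccos(C/0.2917) = 0.5233

θ₁ = 0.2618, θ₂ = 0.3490, θ₃ = 0.5233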